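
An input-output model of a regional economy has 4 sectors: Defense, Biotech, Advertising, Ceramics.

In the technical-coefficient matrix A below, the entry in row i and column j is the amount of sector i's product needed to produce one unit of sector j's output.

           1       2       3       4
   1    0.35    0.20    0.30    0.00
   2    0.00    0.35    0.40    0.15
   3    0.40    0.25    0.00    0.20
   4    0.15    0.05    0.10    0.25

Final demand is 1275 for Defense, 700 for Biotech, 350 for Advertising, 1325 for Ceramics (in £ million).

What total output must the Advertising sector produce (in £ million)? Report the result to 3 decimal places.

I − A =
  [   0.65    -0.20    -0.30     0.00]
  [   0.00     0.65    -0.40    -0.15]
  [  -0.40    -0.25     1.00    -0.20]
  [  -0.15    -0.05    -0.10     0.75]
Compute the cofactors C_ij = (−1)^(i+j)·(3×3 minor ij) of I−A; the adjugate is their transpose:
adj(I−A) = Cᵀ =
  [ 0.384250   0.205250   0.207000   0.096250]
  [ 0.160500   0.375500   0.211500   0.131500]
  [ 0.217125   0.194375   0.307500   0.120875]
  [ 0.116500   0.092000   0.096500   0.247500]
det(I−A) = Σ_j (I−A)_1j·C_1j = (0.65)(0.384250) + (-0.20)(0.160500) + (-0.30)(0.217125) + (0.00)(0.116500) = 0.152525
(I − A)⁻¹ = adj(I−A) / det(I−A) ≈
  [   2.5193     1.3457     1.3572     0.6310]
  [   1.0523     2.4619     1.3867     0.8622]
  [   1.4235     1.2744     2.0161     0.7925]
  [   0.7638     0.6032     0.6327     1.6227]
x = (I − A)⁻¹ d = adj(I−A)·d / det(I−A), with det(I−A) = 0.152525:
  x_1 = (0.384250·1275 + 0.205250·700 + 0.207000·350 + 0.096250·1325) / 0.152525 = 833.575 / 0.152525 ≈ 5465.170
  x_2 = (0.160500·1275 + 0.375500·700 + 0.211500·350 + 0.131500·1325) / 0.152525 = 715.75 / 0.152525 ≈ 4692.673
  x_3 = (0.217125·1275 + 0.194375·700 + 0.307500·350 + 0.120875·1325) / 0.152525 = 680.68125 / 0.152525 ≈ 4462.752
  x_4 = (0.116500·1275 + 0.092000·700 + 0.096500·350 + 0.247500·1325) / 0.152525 = 574.65 / 0.152525 ≈ 3767.579

x_3 = 4462.752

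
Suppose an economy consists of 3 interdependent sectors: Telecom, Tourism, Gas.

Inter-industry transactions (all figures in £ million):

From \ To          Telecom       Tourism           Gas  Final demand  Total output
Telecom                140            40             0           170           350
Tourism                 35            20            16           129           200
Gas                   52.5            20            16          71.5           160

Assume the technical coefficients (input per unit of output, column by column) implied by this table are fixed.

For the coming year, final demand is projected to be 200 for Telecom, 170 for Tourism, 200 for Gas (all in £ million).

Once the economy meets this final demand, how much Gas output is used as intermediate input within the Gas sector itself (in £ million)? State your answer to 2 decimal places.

Technical coefficients a_ij = z_ij / X_j:
  a_11 = 140/350 = 0.40, a_21 = 35/350 = 0.10, a_31 = 52.5/350 = 0.15
  a_12 = 40/200 = 0.20, a_22 = 20/200 = 0.10, a_32 = 20/200 = 0.10
  a_13 = 0/160 = 0.00, a_23 = 16/160 = 0.10, a_33 = 16/160 = 0.10
I − A =
  [   0.60    -0.20     0.00]
  [  -0.10     0.90    -0.10]
  [  -0.15    -0.10     0.90]
Cofactors of I−A, C_ij = (−1)^(i+j)·(minor ij) (rows/columns in the sector order above):
  C_11 = (0.90)(0.90) − (-0.10)(-0.10) = 0.8000
  C_12 = −[(-0.10)(0.90) − (-0.10)(-0.15)] = 0.1050
  C_13 = (-0.10)(-0.10) − (0.90)(-0.15) = 0.1450
  C_21 = −[(-0.20)(0.90) − (0.00)(-0.10)] = 0.1800
  C_22 = (0.60)(0.90) − (0.00)(-0.15) = 0.5400
  C_23 = −[(0.60)(-0.10) − (-0.20)(-0.15)] = 0.0900
  C_31 = (-0.20)(-0.10) − (0.00)(0.90) = 0.0200
  C_32 = −[(0.60)(-0.10) − (0.00)(-0.10)] = 0.0600
  C_33 = (0.60)(0.90) − (-0.20)(-0.10) = 0.5200
det(I−A) = Σ_j (I−A)_1j·C_1j = (0.60)(0.8000) + (-0.20)(0.1050) + (0.00)(0.1450) = 0.4590
adj(I−A) = Cᵀ =
  [ 0.8000   0.1800   0.0200]
  [ 0.1050   0.5400   0.0600]
  [ 0.1450   0.0900   0.5200]
(I − A)⁻¹ = adj(I−A) / det(I−A) ≈
  [   1.7429     0.3922     0.0436]
  [   0.2288     1.1765     0.1307]
  [   0.3159     0.1961     1.1329]
First solve x = (I − A)⁻¹ d = adj(I−A)·d / det(I−A); in particular x_3 = (0.1450·200 + 0.0900·170 + 0.5200·200) / 0.4590 = 148.30 / 0.4590 ≈ 323.0937.
Intermediate flow from 3 to 3: z_33 = a_33 · x_3 = 0.10 × 148.30 / 0.4590 = 14.83 / 0.4590 ≈ 32.31.

z_33 = 32.31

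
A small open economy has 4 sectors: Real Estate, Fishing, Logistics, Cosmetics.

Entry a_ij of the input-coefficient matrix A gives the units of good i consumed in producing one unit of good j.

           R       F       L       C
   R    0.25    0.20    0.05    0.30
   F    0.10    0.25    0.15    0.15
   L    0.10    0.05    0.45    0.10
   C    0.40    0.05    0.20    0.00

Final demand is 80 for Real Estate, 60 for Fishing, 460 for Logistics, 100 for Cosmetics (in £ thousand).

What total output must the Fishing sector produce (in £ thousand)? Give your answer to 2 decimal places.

x_F = 474.43

I − A =
  [   0.75    -0.20    -0.05    -0.30]
  [  -0.10     0.75    -0.15    -0.15]
  [  -0.10    -0.05     0.55    -0.10]
  [  -0.40    -0.05    -0.20     1.00]
Compute the cofactors C_ij = (−1)^(i+j)·(3×3 minor ij) of I−A; the adjugate is their transpose:
adj(I−A) = Cᵀ =
  [ 0.383625   0.120000   0.120375   0.145125]
  [ 0.110000   0.318500   0.131000   0.093875]
  [ 0.112750   0.064750   0.433375   0.086875]
  [ 0.181500   0.076875   0.141375   0.285750]
det(I−A) = Σ_j (I−A)_1j·C_1j = (0.75)(0.383625) + (-0.20)(0.110000) + (-0.05)(0.112750) + (-0.30)(0.181500) = 0.20563125
(I − A)⁻¹ = adj(I−A) / det(I−A) ≈
  [   1.8656     0.5836     0.5854     0.7058]
  [   0.5349     1.5489     0.6371     0.4565]
  [   0.5483     0.3149     2.1075     0.4225]
  [   0.8826     0.3738     0.6875     1.3896]
x = (I − A)⁻¹ d = adj(I−A)·d / det(I−A), with det(I−A) = 0.20563125:
  x_R = (0.383625·80 + 0.120000·60 + 0.120375·460 + 0.145125·100) / 0.20563125 = 107.775 / 0.20563125 ≈ 524.12
  x_F = (0.110000·80 + 0.318500·60 + 0.131000·460 + 0.093875·100) / 0.20563125 = 97.5575 / 0.20563125 ≈ 474.43
  x_L = (0.112750·80 + 0.064750·60 + 0.433375·460 + 0.086875·100) / 0.20563125 = 220.945 / 0.20563125 ≈ 1074.47
  x_C = (0.181500·80 + 0.076875·60 + 0.141375·460 + 0.285750·100) / 0.20563125 = 112.74 / 0.20563125 ≈ 548.26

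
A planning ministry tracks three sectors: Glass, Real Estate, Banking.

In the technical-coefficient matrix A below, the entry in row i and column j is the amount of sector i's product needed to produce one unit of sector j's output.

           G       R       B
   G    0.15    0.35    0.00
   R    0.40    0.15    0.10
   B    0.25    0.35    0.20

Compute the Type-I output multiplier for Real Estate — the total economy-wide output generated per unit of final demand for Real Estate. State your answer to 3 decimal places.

I − A =
  [   0.85    -0.35     0.00]
  [  -0.40     0.85    -0.10]
  [  -0.25    -0.35     0.80]
Cofactors of I−A, C_ij = (−1)^(i+j)·(minor ij) (rows/columns in the sector order above):
  C_11 = (0.85)(0.80) − (-0.10)(-0.35) = 0.6450
  C_12 = −[(-0.40)(0.80) − (-0.10)(-0.25)] = 0.3450
  C_13 = (-0.40)(-0.35) − (0.85)(-0.25) = 0.3525
  C_21 = −[(-0.35)(0.80) − (0.00)(-0.35)] = 0.2800
  C_22 = (0.85)(0.80) − (0.00)(-0.25) = 0.6800
  C_23 = −[(0.85)(-0.35) − (-0.35)(-0.25)] = 0.3850
  C_31 = (-0.35)(-0.10) − (0.00)(0.85) = 0.0350
  C_32 = −[(0.85)(-0.10) − (0.00)(-0.40)] = 0.0850
  C_33 = (0.85)(0.85) − (-0.35)(-0.40) = 0.5825
det(I−A) = Σ_j (I−A)_1j·C_1j = (0.85)(0.6450) + (-0.35)(0.3450) + (0.00)(0.3525) = 0.4275
adj(I−A) = Cᵀ =
  [ 0.6450   0.2800   0.0350]
  [ 0.3450   0.6800   0.0850]
  [ 0.3525   0.3850   0.5825]
(I − A)⁻¹ = adj(I−A) / det(I−A) ≈
  [   1.5088     0.6550     0.0819]
  [   0.8070     1.5906     0.1988]
  [   0.8246     0.9006     1.3626]
The output multiplier for sector j is the column-j sum of the Leontief inverse (I − A)⁻¹ = adj(I−A) / det(I−A).
Column R of adj(I−A): (0.2800, 0.6800, 0.3850); det(I−A) = 0.4275.
m_R = (0.2800 + 0.6800 + 0.3850) / 0.4275 = 1.345 / 0.4275 ≈ 3.146.

m_R = 3.146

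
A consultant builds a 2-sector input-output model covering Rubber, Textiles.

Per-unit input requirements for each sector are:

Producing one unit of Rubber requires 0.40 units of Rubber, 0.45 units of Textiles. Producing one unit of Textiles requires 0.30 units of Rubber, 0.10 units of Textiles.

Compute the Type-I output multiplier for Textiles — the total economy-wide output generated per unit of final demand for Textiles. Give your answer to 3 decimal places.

m_T = 2.222

I − A =
  [   0.60    -0.30]
  [  -0.45     0.90]
det(I−A) = (0.60)(0.90) − (-0.30)(-0.45) = 0.4050
adj(I−A) = [[0.90, 0.30], [0.45, 0.60]]
(I − A)⁻¹ = adj(I−A) / det(I−A) ≈
  [   2.2222     0.7407]
  [   1.1111     1.4815]
The output multiplier for sector j is the column-j sum of the Leontief inverse (I − A)⁻¹ = adj(I−A) / det(I−A).
Column T of adj(I−A): (0.30, 0.60); det(I−A) = 0.4050.
m_T = (0.30 + 0.60) / 0.4050 = 0.90 / 0.4050 ≈ 2.222.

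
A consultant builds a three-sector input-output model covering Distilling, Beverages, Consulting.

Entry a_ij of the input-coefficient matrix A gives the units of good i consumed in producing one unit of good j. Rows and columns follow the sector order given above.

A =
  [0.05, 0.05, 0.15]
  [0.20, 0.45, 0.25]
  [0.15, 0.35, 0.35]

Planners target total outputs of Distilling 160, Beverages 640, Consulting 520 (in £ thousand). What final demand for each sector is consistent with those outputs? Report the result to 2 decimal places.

I − A =
  [   0.95    -0.05    -0.15]
  [  -0.20     0.55    -0.25]
  [  -0.15    -0.35     0.65]
d = (I − A) x:
  d_D = (+0.95)·160 + (-0.05)·640 + (-0.15)·520 = 42.00
  d_B = (-0.20)·160 + (+0.55)·640 + (-0.25)·520 = 190.00
  d_C = (-0.15)·160 + (-0.35)·640 + (+0.65)·520 = 90.00

d_D = 42.00, d_B = 190.00, d_C = 90.00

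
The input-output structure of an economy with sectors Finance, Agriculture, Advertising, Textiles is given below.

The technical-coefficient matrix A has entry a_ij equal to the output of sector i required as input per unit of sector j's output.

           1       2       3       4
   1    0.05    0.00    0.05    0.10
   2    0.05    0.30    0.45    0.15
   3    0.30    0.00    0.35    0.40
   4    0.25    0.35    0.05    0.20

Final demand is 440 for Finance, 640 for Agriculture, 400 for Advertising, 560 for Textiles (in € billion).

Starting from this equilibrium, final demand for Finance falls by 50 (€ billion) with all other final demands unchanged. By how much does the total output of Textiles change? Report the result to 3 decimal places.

I − A =
  [   0.95     0.00    -0.05    -0.10]
  [  -0.05     0.70    -0.45    -0.15]
  [  -0.30     0.00     0.65    -0.40]
  [  -0.25    -0.35    -0.05     0.80]
Compute the cofactors C_ij = (−1)^(i+j)·(3×3 minor ij) of I−A; the adjugate is their transpose:
adj(I−A) = Cᵀ =
  [ 0.252875   0.029750   0.044625   0.059500]
  [ 0.204625   0.440250   0.342000   0.279125]
  [ 0.229250   0.143500   0.462875   0.287000]
  [ 0.182875   0.210875   0.192500   0.421750]
det(I−A) = Σ_j (I−A)_1j·C_1j = (0.95)(0.252875) + (0.00)(0.204625) + (-0.05)(0.229250) + (-0.10)(0.182875) = 0.21048125
(I − A)⁻¹ = adj(I−A) / det(I−A) ≈
  [   1.2014     0.1413     0.2120     0.2827]
  [   0.9722     2.0916     1.6248     1.3261]
  [   1.0892     0.6818     2.1991     1.3635]
  [   0.8688     1.0019     0.9146     2.0037]
Δx = (I − A)⁻¹ Δd with Δd having -50 in the Finance component and 0 elsewhere.
So Δx_4 = L_41 · (-50), where L_41 = adj(I−A)_41 / det(I−A) = 0.182875 / 0.21048125.
Δx_4 = 0.182875 × (-50) / 0.21048125 = -9.14375 / 0.21048125 ≈ -43.442.

Δx_4 = -43.442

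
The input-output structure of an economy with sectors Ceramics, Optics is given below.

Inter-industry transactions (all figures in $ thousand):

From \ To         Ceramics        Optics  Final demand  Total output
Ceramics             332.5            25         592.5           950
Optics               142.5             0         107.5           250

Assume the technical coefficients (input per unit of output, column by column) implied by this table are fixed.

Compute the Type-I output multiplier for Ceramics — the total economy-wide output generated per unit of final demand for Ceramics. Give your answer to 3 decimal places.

Technical coefficients a_ij = z_ij / X_j:
  a_11 = 332.5/950 = 0.35, a_21 = 142.5/950 = 0.15
  a_12 = 25/250 = 0.10, a_22 = 0/250 = 0.00
I − A =
  [   0.65    -0.10]
  [  -0.15     1.00]
det(I−A) = (0.65)(1.00) − (-0.10)(-0.15) = 0.6350
adj(I−A) = [[1.00, 0.10], [0.15, 0.65]]
(I − A)⁻¹ = adj(I−A) / det(I−A) ≈
  [   1.5748     0.1575]
  [   0.2362     1.0236]
The output multiplier for sector j is the column-j sum of the Leontief inverse (I − A)⁻¹ = adj(I−A) / det(I−A).
Column 1 of adj(I−A): (1.00, 0.15); det(I−A) = 0.6350.
m_1 = (1.00 + 0.15) / 0.6350 = 1.15 / 0.6350 ≈ 1.811.

m_1 = 1.811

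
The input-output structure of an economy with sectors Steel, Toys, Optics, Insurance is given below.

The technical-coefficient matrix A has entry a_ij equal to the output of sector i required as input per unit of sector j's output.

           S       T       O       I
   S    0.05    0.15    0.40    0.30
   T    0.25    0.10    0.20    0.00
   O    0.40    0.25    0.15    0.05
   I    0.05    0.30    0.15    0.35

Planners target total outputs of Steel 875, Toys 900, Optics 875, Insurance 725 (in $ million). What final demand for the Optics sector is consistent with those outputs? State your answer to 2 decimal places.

I − A =
  [   0.95    -0.15    -0.40    -0.30]
  [  -0.25     0.90    -0.20     0.00]
  [  -0.40    -0.25     0.85    -0.05]
  [  -0.05    -0.30    -0.15     0.65]
d = (I − A) x:
  d_S = (+0.95)·875 + (-0.15)·900 + (-0.40)·875 + (-0.30)·725 = 128.75
  d_T = (-0.25)·875 + (+0.90)·900 + (-0.20)·875 + (+0.00)·725 = 416.25
  d_O = (-0.40)·875 + (-0.25)·900 + (+0.85)·875 + (-0.05)·725 = 132.50
  d_I = (-0.05)·875 + (-0.30)·900 + (-0.15)·875 + (+0.65)·725 = 26.25

d_O = 132.50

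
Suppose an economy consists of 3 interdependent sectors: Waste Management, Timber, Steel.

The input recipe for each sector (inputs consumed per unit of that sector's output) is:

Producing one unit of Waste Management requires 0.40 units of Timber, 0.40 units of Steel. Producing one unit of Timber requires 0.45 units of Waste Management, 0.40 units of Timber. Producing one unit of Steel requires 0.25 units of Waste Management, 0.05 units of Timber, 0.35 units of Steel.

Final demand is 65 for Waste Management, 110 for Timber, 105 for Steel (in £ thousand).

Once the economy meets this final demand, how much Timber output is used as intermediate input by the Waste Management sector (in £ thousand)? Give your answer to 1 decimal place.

I − A =
  [   1.00    -0.45    -0.25]
  [  -0.40     0.60    -0.05]
  [  -0.40     0.00     0.65]
Cofactors of I−A, C_ij = (−1)^(i+j)·(minor ij) (rows/columns in the sector order above):
  C_11 = (0.60)(0.65) − (-0.05)(0.00) = 0.3900
  C_12 = −[(-0.40)(0.65) − (-0.05)(-0.40)] = 0.2800
  C_13 = (-0.40)(0.00) − (0.60)(-0.40) = 0.2400
  C_21 = −[(-0.45)(0.65) − (-0.25)(0.00)] = 0.2925
  C_22 = (1.00)(0.65) − (-0.25)(-0.40) = 0.5500
  C_23 = −[(1.00)(0.00) − (-0.45)(-0.40)] = 0.1800
  C_31 = (-0.45)(-0.05) − (-0.25)(0.60) = 0.1725
  C_32 = −[(1.00)(-0.05) − (-0.25)(-0.40)] = 0.1500
  C_33 = (1.00)(0.60) − (-0.45)(-0.40) = 0.4200
det(I−A) = Σ_j (I−A)_1j·C_1j = (1.00)(0.3900) + (-0.45)(0.2800) + (-0.25)(0.2400) = 0.2040
adj(I−A) = Cᵀ =
  [ 0.3900   0.2925   0.1725]
  [ 0.2800   0.5500   0.1500]
  [ 0.2400   0.1800   0.4200]
(I − A)⁻¹ = adj(I−A) / det(I−A) ≈
  [   1.9118     1.4338     0.8456]
  [   1.3725     2.6961     0.7353]
  [   1.1765     0.8824     2.0588]
First solve x = (I − A)⁻¹ d = adj(I−A)·d / det(I−A); in particular x_W = (0.3900·65 + 0.2925·110 + 0.1725·105) / 0.2040 = 75.6375 / 0.2040 ≈ 370.772.
Intermediate flow from T to W: z_TW = a_TW · x_W = 0.40 × 75.6375 / 0.2040 = 30.255 / 0.2040 ≈ 148.3.

z_TW = 148.3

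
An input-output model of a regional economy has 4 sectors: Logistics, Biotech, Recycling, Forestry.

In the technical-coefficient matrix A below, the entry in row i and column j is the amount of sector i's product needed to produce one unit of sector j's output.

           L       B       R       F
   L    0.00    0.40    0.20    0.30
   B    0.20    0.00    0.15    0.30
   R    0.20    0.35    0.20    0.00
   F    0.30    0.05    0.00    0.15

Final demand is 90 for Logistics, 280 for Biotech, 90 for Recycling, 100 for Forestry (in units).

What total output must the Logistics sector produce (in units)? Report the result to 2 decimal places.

x_L = 505.16

I − A =
  [   1.00    -0.40    -0.20    -0.30]
  [  -0.20     1.00    -0.15    -0.30]
  [  -0.20    -0.35     0.80     0.00]
  [  -0.30    -0.05     0.00     0.85]
Compute the cofactors C_ij = (−1)^(i+j)·(3×3 minor ij) of I−A; the adjugate is their transpose:
adj(I−A) = Cᵀ =
  [ 0.623375   0.343500   0.220250   0.341250]
  [ 0.233500   0.574000   0.166000   0.285000]
  [ 0.258000   0.337000   0.638000   0.210000]
  [ 0.233750   0.155000   0.087500   0.617500]
det(I−A) = Σ_j (I−A)_1j·C_1j = (1.00)(0.623375) + (-0.40)(0.233500) + (-0.20)(0.258000) + (-0.30)(0.233750) = 0.40825
(I − A)⁻¹ = adj(I−A) / det(I−A) ≈
  [   1.5269     0.8414     0.5395     0.8359]
  [   0.5720     1.4060     0.4066     0.6981]
  [   0.6320     0.8255     1.5628     0.5144]
  [   0.5726     0.3797     0.2143     1.5126]
x = (I − A)⁻¹ d = adj(I−A)·d / det(I−A), with det(I−A) = 0.40825:
  x_L = (0.623375·90 + 0.343500·280 + 0.220250·90 + 0.341250·100) / 0.40825 = 206.23125 / 0.40825 ≈ 505.16
  x_B = (0.233500·90 + 0.574000·280 + 0.166000·90 + 0.285000·100) / 0.40825 = 225.175 / 0.40825 ≈ 551.56
  x_R = (0.258000·90 + 0.337000·280 + 0.638000·90 + 0.210000·100) / 0.40825 = 196.00 / 0.40825 ≈ 480.10
  x_F = (0.233750·90 + 0.155000·280 + 0.087500·90 + 0.617500·100) / 0.40825 = 134.0625 / 0.40825 ≈ 328.38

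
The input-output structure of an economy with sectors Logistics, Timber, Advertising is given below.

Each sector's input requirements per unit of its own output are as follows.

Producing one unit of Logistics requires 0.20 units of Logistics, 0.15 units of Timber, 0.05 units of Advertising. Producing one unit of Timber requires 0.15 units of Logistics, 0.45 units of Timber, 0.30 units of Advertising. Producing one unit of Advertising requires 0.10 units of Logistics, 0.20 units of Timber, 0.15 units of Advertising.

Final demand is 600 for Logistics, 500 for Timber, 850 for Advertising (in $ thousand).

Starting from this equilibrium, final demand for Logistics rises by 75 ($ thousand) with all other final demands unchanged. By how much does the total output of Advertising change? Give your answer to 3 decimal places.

I − A =
  [   0.80    -0.15    -0.10]
  [  -0.15     0.55    -0.20]
  [  -0.05    -0.30     0.85]
Cofactors of I−A, C_ij = (−1)^(i+j)·(minor ij) (rows/columns in the sector order above):
  C_11 = (0.55)(0.85) − (-0.20)(-0.30) = 0.4075
  C_12 = −[(-0.15)(0.85) − (-0.20)(-0.05)] = 0.1375
  C_13 = (-0.15)(-0.30) − (0.55)(-0.05) = 0.0725
  C_21 = −[(-0.15)(0.85) − (-0.10)(-0.30)] = 0.1575
  C_22 = (0.80)(0.85) − (-0.10)(-0.05) = 0.6750
  C_23 = −[(0.80)(-0.30) − (-0.15)(-0.05)] = 0.2475
  C_31 = (-0.15)(-0.20) − (-0.10)(0.55) = 0.0850
  C_32 = −[(0.80)(-0.20) − (-0.10)(-0.15)] = 0.1750
  C_33 = (0.80)(0.55) − (-0.15)(-0.15) = 0.4175
det(I−A) = Σ_j (I−A)_1j·C_1j = (0.80)(0.4075) + (-0.15)(0.1375) + (-0.10)(0.0725) = 0.298125
adj(I−A) = Cᵀ =
  [ 0.4075   0.1575   0.0850]
  [ 0.1375   0.6750   0.1750]
  [ 0.0725   0.2475   0.4175]
(I − A)⁻¹ = adj(I−A) / det(I−A) ≈
  [   1.3669     0.5283     0.2851]
  [   0.4612     2.2642     0.5870]
  [   0.2432     0.8302     1.4004]
Δx = (I − A)⁻¹ Δd with Δd having +75 in the Logistics component and 0 elsewhere.
So Δx_3 = L_31 · (+75), where L_31 = adj(I−A)_31 / det(I−A) = 0.0725 / 0.298125.
Δx_3 = 0.0725 × (+75) / 0.298125 = 5.4375 / 0.298125 ≈ 18.239.

Δx_3 = 18.239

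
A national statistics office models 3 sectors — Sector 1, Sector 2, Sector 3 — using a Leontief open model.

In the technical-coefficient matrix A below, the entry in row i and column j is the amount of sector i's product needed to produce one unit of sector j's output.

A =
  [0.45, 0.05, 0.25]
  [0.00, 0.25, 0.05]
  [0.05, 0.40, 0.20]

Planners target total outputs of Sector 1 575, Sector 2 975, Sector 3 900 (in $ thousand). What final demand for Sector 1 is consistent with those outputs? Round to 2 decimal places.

I − A =
  [   0.55    -0.05    -0.25]
  [   0.00     0.75    -0.05]
  [  -0.05    -0.40     0.80]
d = (I − A) x:
  d_1 = (+0.55)·575 + (-0.05)·975 + (-0.25)·900 = 42.50
  d_2 = (+0.00)·575 + (+0.75)·975 + (-0.05)·900 = 686.25
  d_3 = (-0.05)·575 + (-0.40)·975 + (+0.80)·900 = 301.25

d_1 = 42.50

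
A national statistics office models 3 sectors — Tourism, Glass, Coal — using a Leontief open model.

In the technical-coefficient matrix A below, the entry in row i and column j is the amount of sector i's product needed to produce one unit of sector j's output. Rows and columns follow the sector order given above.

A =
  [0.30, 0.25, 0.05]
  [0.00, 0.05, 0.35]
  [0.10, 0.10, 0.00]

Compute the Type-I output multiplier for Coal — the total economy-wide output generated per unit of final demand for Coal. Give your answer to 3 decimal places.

I − A =
  [   0.70    -0.25    -0.05]
  [   0.00     0.95    -0.35]
  [  -0.10    -0.10     1.00]
Cofactors of I−A, C_ij = (−1)^(i+j)·(minor ij) (rows/columns in the sector order above):
  C_11 = (0.95)(1.00) − (-0.35)(-0.10) = 0.9150
  C_12 = −[(0.00)(1.00) − (-0.35)(-0.10)] = 0.0350
  C_13 = (0.00)(-0.10) − (0.95)(-0.10) = 0.0950
  C_21 = −[(-0.25)(1.00) − (-0.05)(-0.10)] = 0.2550
  C_22 = (0.70)(1.00) − (-0.05)(-0.10) = 0.6950
  C_23 = −[(0.70)(-0.10) − (-0.25)(-0.10)] = 0.0950
  C_31 = (-0.25)(-0.35) − (-0.05)(0.95) = 0.1350
  C_32 = −[(0.70)(-0.35) − (-0.05)(0.00)] = 0.2450
  C_33 = (0.70)(0.95) − (-0.25)(0.00) = 0.6650
det(I−A) = Σ_j (I−A)_1j·C_1j = (0.70)(0.9150) + (-0.25)(0.0350) + (-0.05)(0.0950) = 0.6270
adj(I−A) = Cᵀ =
  [ 0.9150   0.2550   0.1350]
  [ 0.0350   0.6950   0.2450]
  [ 0.0950   0.0950   0.6650]
(I − A)⁻¹ = adj(I−A) / det(I−A) ≈
  [   1.4593     0.4067     0.2153]
  [   0.0558     1.1085     0.3907]
  [   0.1515     0.1515     1.0606]
The output multiplier for sector j is the column-j sum of the Leontief inverse (I − A)⁻¹ = adj(I−A) / det(I−A).
Column 3 of adj(I−A): (0.1350, 0.2450, 0.6650); det(I−A) = 0.6270.
m_3 = (0.1350 + 0.2450 + 0.6650) / 0.6270 = 1.045 / 0.6270 ≈ 1.667.

m_3 = 1.667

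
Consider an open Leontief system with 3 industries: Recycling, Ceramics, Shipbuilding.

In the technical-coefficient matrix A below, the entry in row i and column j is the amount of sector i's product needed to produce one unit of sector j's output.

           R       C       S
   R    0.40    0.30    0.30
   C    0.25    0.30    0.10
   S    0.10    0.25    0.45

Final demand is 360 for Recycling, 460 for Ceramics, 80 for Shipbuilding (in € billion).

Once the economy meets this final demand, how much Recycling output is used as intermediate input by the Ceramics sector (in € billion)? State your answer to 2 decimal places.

z_RC = 458.86

I − A =
  [   0.60    -0.30    -0.30]
  [  -0.25     0.70    -0.10]
  [  -0.10    -0.25     0.55]
Cofactors of I−A, C_ij = (−1)^(i+j)·(minor ij) (rows/columns in the sector order above):
  C_11 = (0.70)(0.55) − (-0.10)(-0.25) = 0.3600
  C_12 = −[(-0.25)(0.55) − (-0.10)(-0.10)] = 0.1475
  C_13 = (-0.25)(-0.25) − (0.70)(-0.10) = 0.1325
  C_21 = −[(-0.30)(0.55) − (-0.30)(-0.25)] = 0.2400
  C_22 = (0.60)(0.55) − (-0.30)(-0.10) = 0.3000
  C_23 = −[(0.60)(-0.25) − (-0.30)(-0.10)] = 0.1800
  C_31 = (-0.30)(-0.10) − (-0.30)(0.70) = 0.2400
  C_32 = −[(0.60)(-0.10) − (-0.30)(-0.25)] = 0.1350
  C_33 = (0.60)(0.70) − (-0.30)(-0.25) = 0.3450
det(I−A) = Σ_j (I−A)_1j·C_1j = (0.60)(0.3600) + (-0.30)(0.1475) + (-0.30)(0.1325) = 0.1320
adj(I−A) = Cᵀ =
  [ 0.3600   0.2400   0.2400]
  [ 0.1475   0.3000   0.1350]
  [ 0.1325   0.1800   0.3450]
(I − A)⁻¹ = adj(I−A) / det(I−A) ≈
  [   2.7273     1.8182     1.8182]
  [   1.1174     2.2727     1.0227]
  [   1.0038     1.3636     2.6136]
First solve x = (I − A)⁻¹ d = adj(I−A)·d / det(I−A); in particular x_C = (0.1475·360 + 0.3000·460 + 0.1350·80) / 0.1320 = 201.90 / 0.1320 ≈ 1529.5455.
Intermediate flow from R to C: z_RC = a_RC · x_C = 0.30 × 201.90 / 0.1320 = 60.57 / 0.1320 ≈ 458.86.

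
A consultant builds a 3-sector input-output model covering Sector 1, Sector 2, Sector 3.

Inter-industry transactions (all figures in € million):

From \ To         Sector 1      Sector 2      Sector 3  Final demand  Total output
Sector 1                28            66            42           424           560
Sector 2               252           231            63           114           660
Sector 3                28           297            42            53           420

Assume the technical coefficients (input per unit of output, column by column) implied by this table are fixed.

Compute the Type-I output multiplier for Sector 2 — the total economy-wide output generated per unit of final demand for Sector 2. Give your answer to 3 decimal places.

m_2 = 3.321

Technical coefficients a_ij = z_ij / X_j:
  a_11 = 28/560 = 0.05, a_21 = 252/560 = 0.45, a_31 = 28/560 = 0.05
  a_12 = 66/660 = 0.10, a_22 = 231/660 = 0.35, a_32 = 297/660 = 0.45
  a_13 = 42/420 = 0.10, a_23 = 63/420 = 0.15, a_33 = 42/420 = 0.10
I − A =
  [   0.95    -0.10    -0.10]
  [  -0.45     0.65    -0.15]
  [  -0.05    -0.45     0.90]
Cofactors of I−A, C_ij = (−1)^(i+j)·(minor ij) (rows/columns in the sector order above):
  C_11 = (0.65)(0.90) − (-0.15)(-0.45) = 0.5175
  C_12 = −[(-0.45)(0.90) − (-0.15)(-0.05)] = 0.4125
  C_13 = (-0.45)(-0.45) − (0.65)(-0.05) = 0.2350
  C_21 = −[(-0.10)(0.90) − (-0.10)(-0.45)] = 0.1350
  C_22 = (0.95)(0.90) − (-0.10)(-0.05) = 0.8500
  C_23 = −[(0.95)(-0.45) − (-0.10)(-0.05)] = 0.4325
  C_31 = (-0.10)(-0.15) − (-0.10)(0.65) = 0.0800
  C_32 = −[(0.95)(-0.15) − (-0.10)(-0.45)] = 0.1875
  C_33 = (0.95)(0.65) − (-0.10)(-0.45) = 0.5725
det(I−A) = Σ_j (I−A)_1j·C_1j = (0.95)(0.5175) + (-0.10)(0.4125) + (-0.10)(0.2350) = 0.426875
adj(I−A) = Cᵀ =
  [ 0.5175   0.1350   0.0800]
  [ 0.4125   0.8500   0.1875]
  [ 0.2350   0.4325   0.5725]
(I − A)⁻¹ = adj(I−A) / det(I−A) ≈
  [   1.2123     0.3163     0.1874]
  [   0.9663     1.9912     0.4392]
  [   0.5505     1.0132     1.3411]
The output multiplier for sector j is the column-j sum of the Leontief inverse (I − A)⁻¹ = adj(I−A) / det(I−A).
Column 2 of adj(I−A): (0.1350, 0.8500, 0.4325); det(I−A) = 0.426875.
m_2 = (0.1350 + 0.8500 + 0.4325) / 0.426875 = 1.4175 / 0.426875 ≈ 3.321.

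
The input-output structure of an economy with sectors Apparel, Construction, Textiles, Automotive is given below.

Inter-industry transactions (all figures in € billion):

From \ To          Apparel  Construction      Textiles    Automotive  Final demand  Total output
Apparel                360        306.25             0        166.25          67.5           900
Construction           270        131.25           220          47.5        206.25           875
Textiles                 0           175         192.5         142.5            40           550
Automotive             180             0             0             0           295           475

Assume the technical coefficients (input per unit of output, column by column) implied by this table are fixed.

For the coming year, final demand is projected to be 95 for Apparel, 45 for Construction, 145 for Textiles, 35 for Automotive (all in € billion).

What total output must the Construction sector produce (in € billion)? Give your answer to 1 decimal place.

x_2 = 440.6

Technical coefficients a_ij = z_ij / X_j:
  a_11 = 360/900 = 0.40, a_21 = 270/900 = 0.30, a_31 = 0/900 = 0.00, a_41 = 180/900 = 0.20
  a_12 = 306.25/875 = 0.35, a_22 = 131.25/875 = 0.15, a_32 = 175/875 = 0.20, a_42 = 0/875 = 0.00
  a_13 = 0/550 = 0.00, a_23 = 220/550 = 0.40, a_33 = 192.5/550 = 0.35, a_43 = 0/550 = 0.00
  a_14 = 166.25/475 = 0.35, a_24 = 47.5/475 = 0.10, a_34 = 142.5/475 = 0.30, a_44 = 0/475 = 0.00
I − A =
  [   0.60    -0.35     0.00    -0.35]
  [  -0.30     0.85    -0.40    -0.10]
  [   0.00    -0.20     0.65    -0.30]
  [  -0.20     0.00     0.00     1.00]
Compute the cofactors C_ij = (−1)^(i+j)·(3×3 minor ij) of I−A; the adjugate is their transpose:
adj(I−A) = Cᵀ =
  [ 0.472500   0.227500   0.140000   0.230125]
  [ 0.232000   0.344500   0.212000   0.179250]
  [ 0.115000   0.127000   0.338500   0.154500]
  [ 0.094500   0.045500   0.028000   0.215250]
det(I−A) = Σ_j (I−A)_1j·C_1j = (0.60)(0.472500) + (-0.35)(0.232000) + (0.00)(0.115000) + (-0.35)(0.094500) = 0.169225
(I − A)⁻¹ = adj(I−A) / det(I−A) ≈
  [   2.7921     1.3444     0.8273     1.3599]
  [   1.3710     2.0358     1.2528     1.0592]
  [   0.6796     0.7505     2.0003     0.9130]
  [   0.5584     0.2689     0.1655     1.2720]
x = (I − A)⁻¹ d = adj(I−A)·d / det(I−A), with det(I−A) = 0.169225:
  x_1 = (0.472500·95 + 0.227500·45 + 0.140000·145 + 0.230125·35) / 0.169225 = 83.479375 / 0.169225 ≈ 493.3
  x_2 = (0.232000·95 + 0.344500·45 + 0.212000·145 + 0.179250·35) / 0.169225 = 74.55625 / 0.169225 ≈ 440.6
  x_3 = (0.115000·95 + 0.127000·45 + 0.338500·145 + 0.154500·35) / 0.169225 = 71.13 / 0.169225 ≈ 420.3
  x_4 = (0.094500·95 + 0.045500·45 + 0.028000·145 + 0.215250·35) / 0.169225 = 22.61875 / 0.169225 ≈ 133.7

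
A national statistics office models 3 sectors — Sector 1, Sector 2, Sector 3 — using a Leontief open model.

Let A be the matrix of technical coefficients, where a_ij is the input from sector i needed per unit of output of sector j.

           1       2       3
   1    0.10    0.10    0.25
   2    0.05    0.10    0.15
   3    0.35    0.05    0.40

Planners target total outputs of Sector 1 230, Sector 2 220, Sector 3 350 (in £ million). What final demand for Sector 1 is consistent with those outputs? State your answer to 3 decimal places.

d_1 = 97.500

I − A =
  [   0.90    -0.10    -0.25]
  [  -0.05     0.90    -0.15]
  [  -0.35    -0.05     0.60]
d = (I − A) x:
  d_1 = (+0.90)·230 + (-0.10)·220 + (-0.25)·350 = 97.500
  d_2 = (-0.05)·230 + (+0.90)·220 + (-0.15)·350 = 134.000
  d_3 = (-0.35)·230 + (-0.05)·220 + (+0.60)·350 = 118.500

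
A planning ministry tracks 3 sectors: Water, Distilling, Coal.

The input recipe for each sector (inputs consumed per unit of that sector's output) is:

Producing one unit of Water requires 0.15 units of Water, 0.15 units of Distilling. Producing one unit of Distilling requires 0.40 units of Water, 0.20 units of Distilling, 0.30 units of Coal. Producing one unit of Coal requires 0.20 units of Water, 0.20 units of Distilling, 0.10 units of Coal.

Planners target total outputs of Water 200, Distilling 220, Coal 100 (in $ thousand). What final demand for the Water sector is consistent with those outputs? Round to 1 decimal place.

d_1 = 62.0

I − A =
  [   0.85    -0.40    -0.20]
  [  -0.15     0.80    -0.20]
  [   0.00    -0.30     0.90]
d = (I − A) x:
  d_1 = (+0.85)·200 + (-0.40)·220 + (-0.20)·100 = 62.0
  d_2 = (-0.15)·200 + (+0.80)·220 + (-0.20)·100 = 126.0
  d_3 = (+0.00)·200 + (-0.30)·220 + (+0.90)·100 = 24.0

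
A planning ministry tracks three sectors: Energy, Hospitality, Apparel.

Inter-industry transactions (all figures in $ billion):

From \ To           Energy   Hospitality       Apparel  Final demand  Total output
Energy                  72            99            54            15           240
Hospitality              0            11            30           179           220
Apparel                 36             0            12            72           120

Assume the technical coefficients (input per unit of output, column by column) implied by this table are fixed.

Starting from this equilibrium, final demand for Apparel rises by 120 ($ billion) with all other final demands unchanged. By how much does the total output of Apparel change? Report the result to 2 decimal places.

Δx_A = 154.20

Technical coefficients a_ij = z_ij / X_j:
  a_EE = 72/240 = 0.30, a_HE = 0/240 = 0.00, a_AE = 36/240 = 0.15
  a_EH = 99/220 = 0.45, a_HH = 11/220 = 0.05, a_AH = 0/220 = 0.00
  a_EA = 54/120 = 0.45, a_HA = 30/120 = 0.25, a_AA = 12/120 = 0.10
I − A =
  [   0.70    -0.45    -0.45]
  [   0.00     0.95    -0.25]
  [  -0.15     0.00     0.90]
Cofactors of I−A, C_ij = (−1)^(i+j)·(minor ij) (rows/columns in the sector order above):
  C_11 = (0.95)(0.90) − (-0.25)(0.00) = 0.8550
  C_12 = −[(0.00)(0.90) − (-0.25)(-0.15)] = 0.0375
  C_13 = (0.00)(0.00) − (0.95)(-0.15) = 0.1425
  C_21 = −[(-0.45)(0.90) − (-0.45)(0.00)] = 0.4050
  C_22 = (0.70)(0.90) − (-0.45)(-0.15) = 0.5625
  C_23 = −[(0.70)(0.00) − (-0.45)(-0.15)] = 0.0675
  C_31 = (-0.45)(-0.25) − (-0.45)(0.95) = 0.5400
  C_32 = −[(0.70)(-0.25) − (-0.45)(0.00)] = 0.1750
  C_33 = (0.70)(0.95) − (-0.45)(0.00) = 0.6650
det(I−A) = Σ_j (I−A)_1j·C_1j = (0.70)(0.8550) + (-0.45)(0.0375) + (-0.45)(0.1425) = 0.5175
adj(I−A) = Cᵀ =
  [ 0.8550   0.4050   0.5400]
  [ 0.0375   0.5625   0.1750]
  [ 0.1425   0.0675   0.6650]
(I − A)⁻¹ = adj(I−A) / det(I−A) ≈
  [   1.6522     0.7826     1.0435]
  [   0.0725     1.0870     0.3382]
  [   0.2754     0.1304     1.2850]
Δx = (I − A)⁻¹ Δd with Δd having +120 in the Apparel component and 0 elsewhere.
So Δx_A = L_AA · (+120), where L_AA = adj(I−A)_AA / det(I−A) = 0.6650 / 0.5175.
Δx_A = 0.6650 × (+120) / 0.5175 = 79.80 / 0.5175 ≈ 154.20.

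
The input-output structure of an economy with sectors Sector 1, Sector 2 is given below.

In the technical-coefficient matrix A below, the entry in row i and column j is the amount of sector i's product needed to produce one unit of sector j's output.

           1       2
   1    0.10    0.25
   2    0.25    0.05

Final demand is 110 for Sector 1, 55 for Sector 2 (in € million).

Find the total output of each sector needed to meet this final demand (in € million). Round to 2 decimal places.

I − A =
  [   0.90    -0.25]
  [  -0.25     0.95]
det(I−A) = (0.90)(0.95) − (-0.25)(-0.25) = 0.7925
adj(I−A) = [[0.95, 0.25], [0.25, 0.90]]
(I − A)⁻¹ = adj(I−A) / det(I−A) ≈
  [   1.1987     0.3155]
  [   0.3155     1.1356]
x = (I − A)⁻¹ d = adj(I−A)·d / det(I−A), with det(I−A) = 0.7925:
  x_1 = (0.95·110 + 0.25·55) / 0.7925 = 118.25 / 0.7925 ≈ 149.21
  x_2 = (0.25·110 + 0.90·55) / 0.7925 = 77.00 / 0.7925 ≈ 97.16

x_1 = 149.21, x_2 = 97.16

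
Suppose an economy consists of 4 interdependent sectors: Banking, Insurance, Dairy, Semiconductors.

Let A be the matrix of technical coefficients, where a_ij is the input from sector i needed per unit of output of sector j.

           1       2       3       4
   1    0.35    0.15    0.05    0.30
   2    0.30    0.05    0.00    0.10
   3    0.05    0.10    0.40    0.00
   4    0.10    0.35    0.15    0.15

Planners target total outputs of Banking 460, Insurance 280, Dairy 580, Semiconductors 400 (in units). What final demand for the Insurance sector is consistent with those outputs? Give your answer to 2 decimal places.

I − A =
  [   0.65    -0.15    -0.05    -0.30]
  [  -0.30     0.95     0.00    -0.10]
  [  -0.05    -0.10     0.60     0.00]
  [  -0.10    -0.35    -0.15     0.85]
d = (I − A) x:
  d_1 = (+0.65)·460 + (-0.15)·280 + (-0.05)·580 + (-0.30)·400 = 108.00
  d_2 = (-0.30)·460 + (+0.95)·280 + (+0.00)·580 + (-0.10)·400 = 88.00
  d_3 = (-0.05)·460 + (-0.10)·280 + (+0.60)·580 + (+0.00)·400 = 297.00
  d_4 = (-0.10)·460 + (-0.35)·280 + (-0.15)·580 + (+0.85)·400 = 109.00

d_2 = 88.00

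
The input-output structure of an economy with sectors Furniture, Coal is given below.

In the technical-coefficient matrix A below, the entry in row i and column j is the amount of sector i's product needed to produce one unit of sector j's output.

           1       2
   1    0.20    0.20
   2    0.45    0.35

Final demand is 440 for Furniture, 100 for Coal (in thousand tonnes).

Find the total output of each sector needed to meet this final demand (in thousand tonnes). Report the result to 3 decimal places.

x_1 = 711.628, x_2 = 646.512

I − A =
  [   0.80    -0.20]
  [  -0.45     0.65]
det(I−A) = (0.80)(0.65) − (-0.20)(-0.45) = 0.4300
adj(I−A) = [[0.65, 0.20], [0.45, 0.80]]
(I − A)⁻¹ = adj(I−A) / det(I−A) ≈
  [   1.5116     0.4651]
  [   1.0465     1.8605]
x = (I − A)⁻¹ d = adj(I−A)·d / det(I−A), with det(I−A) = 0.4300:
  x_1 = (0.65·440 + 0.20·100) / 0.4300 = 306.00 / 0.4300 ≈ 711.628
  x_2 = (0.45·440 + 0.80·100) / 0.4300 = 278.00 / 0.4300 ≈ 646.512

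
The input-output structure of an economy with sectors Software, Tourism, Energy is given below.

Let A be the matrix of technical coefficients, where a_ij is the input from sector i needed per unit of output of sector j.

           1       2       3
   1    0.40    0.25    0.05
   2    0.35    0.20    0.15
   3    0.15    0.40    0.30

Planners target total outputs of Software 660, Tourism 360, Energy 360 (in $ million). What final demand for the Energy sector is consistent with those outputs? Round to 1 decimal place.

I − A =
  [   0.60    -0.25    -0.05]
  [  -0.35     0.80    -0.15]
  [  -0.15    -0.40     0.70]
d = (I − A) x:
  d_1 = (+0.60)·660 + (-0.25)·360 + (-0.05)·360 = 288.0
  d_2 = (-0.35)·660 + (+0.80)·360 + (-0.15)·360 = 3.0
  d_3 = (-0.15)·660 + (-0.40)·360 + (+0.70)·360 = 9.0

d_3 = 9.0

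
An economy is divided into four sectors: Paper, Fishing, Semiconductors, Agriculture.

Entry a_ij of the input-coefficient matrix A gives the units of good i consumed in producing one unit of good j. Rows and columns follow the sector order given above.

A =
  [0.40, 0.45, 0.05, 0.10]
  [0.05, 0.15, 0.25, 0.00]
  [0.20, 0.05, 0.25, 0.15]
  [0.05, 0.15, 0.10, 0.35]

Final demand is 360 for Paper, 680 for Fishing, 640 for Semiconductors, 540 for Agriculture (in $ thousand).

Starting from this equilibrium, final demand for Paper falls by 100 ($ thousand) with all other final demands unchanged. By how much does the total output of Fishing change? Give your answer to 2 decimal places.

I − A =
  [   0.60    -0.45    -0.05    -0.10]
  [  -0.05     0.85    -0.25     0.00]
  [  -0.20    -0.05     0.75    -0.15]
  [  -0.05    -0.15    -0.10     0.65]
Compute the cofactors C_ij = (−1)^(i+j)·(3×3 minor ij) of I−A; the adjugate is their transpose:
adj(I−A) = Cᵀ =
  [ 0.387875   0.227125   0.113000   0.085750]
  [ 0.058000   0.270875   0.098375   0.031625]
  [ 0.119625   0.097625   0.311875   0.090375]
  [ 0.061625   0.095000   0.079375   0.327000]
det(I−A) = Σ_j (I−A)_1j·C_1j = (0.60)(0.387875) + (-0.45)(0.058000) + (-0.05)(0.119625) + (-0.10)(0.061625) = 0.19448125
(I − A)⁻¹ = adj(I−A) / det(I−A) ≈
  [   1.9944     1.1679     0.5810     0.4409]
  [   0.2982     1.3928     0.5058     0.1626]
  [   0.6151     0.5020     1.6036     0.4647]
  [   0.3169     0.4885     0.4081     1.6814]
Δx = (I − A)⁻¹ Δd with Δd having -100 in the Paper component and 0 elsewhere.
So Δx_F = L_FP · (-100), where L_FP = adj(I−A)_FP / det(I−A) = 0.058000 / 0.19448125.
Δx_F = 0.058000 × (-100) / 0.19448125 = -5.80 / 0.19448125 ≈ -29.82.

Δx_F = -29.82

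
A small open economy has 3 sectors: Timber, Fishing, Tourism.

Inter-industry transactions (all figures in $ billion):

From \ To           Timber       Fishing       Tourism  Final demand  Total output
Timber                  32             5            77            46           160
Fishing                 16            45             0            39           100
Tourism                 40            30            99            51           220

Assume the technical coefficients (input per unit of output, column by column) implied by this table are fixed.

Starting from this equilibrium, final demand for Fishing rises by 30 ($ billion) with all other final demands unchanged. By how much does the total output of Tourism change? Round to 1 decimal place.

Δx_3 = 41.9

Technical coefficients a_ij = z_ij / X_j:
  a_11 = 32/160 = 0.20, a_21 = 16/160 = 0.10, a_31 = 40/160 = 0.25
  a_12 = 5/100 = 0.05, a_22 = 45/100 = 0.45, a_32 = 30/100 = 0.30
  a_13 = 77/220 = 0.35, a_23 = 0/220 = 0.00, a_33 = 99/220 = 0.45
I − A =
  [   0.80    -0.05    -0.35]
  [  -0.10     0.55     0.00]
  [  -0.25    -0.30     0.55]
Cofactors of I−A, C_ij = (−1)^(i+j)·(minor ij) (rows/columns in the sector order above):
  C_11 = (0.55)(0.55) − (0.00)(-0.30) = 0.3025
  C_12 = −[(-0.10)(0.55) − (0.00)(-0.25)] = 0.0550
  C_13 = (-0.10)(-0.30) − (0.55)(-0.25) = 0.1675
  C_21 = −[(-0.05)(0.55) − (-0.35)(-0.30)] = 0.1325
  C_22 = (0.80)(0.55) − (-0.35)(-0.25) = 0.3525
  C_23 = −[(0.80)(-0.30) − (-0.05)(-0.25)] = 0.2525
  C_31 = (-0.05)(0.00) − (-0.35)(0.55) = 0.1925
  C_32 = −[(0.80)(0.00) − (-0.35)(-0.10)] = 0.0350
  C_33 = (0.80)(0.55) − (-0.05)(-0.10) = 0.4350
det(I−A) = Σ_j (I−A)_1j·C_1j = (0.80)(0.3025) + (-0.05)(0.0550) + (-0.35)(0.1675) = 0.180625
adj(I−A) = Cᵀ =
  [ 0.3025   0.1325   0.1925]
  [ 0.0550   0.3525   0.0350]
  [ 0.1675   0.2525   0.4350]
(I − A)⁻¹ = adj(I−A) / det(I−A) ≈
  [   1.6747     0.7336     1.0657]
  [   0.3045     1.9516     0.1938]
  [   0.9273     1.3979     2.4083]
Δx = (I − A)⁻¹ Δd with Δd having +30 in the Fishing component and 0 elsewhere.
So Δx_3 = L_32 · (+30), where L_32 = adj(I−A)_32 / det(I−A) = 0.2525 / 0.180625.
Δx_3 = 0.2525 × (+30) / 0.180625 = 7.575 / 0.180625 ≈ 41.9.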